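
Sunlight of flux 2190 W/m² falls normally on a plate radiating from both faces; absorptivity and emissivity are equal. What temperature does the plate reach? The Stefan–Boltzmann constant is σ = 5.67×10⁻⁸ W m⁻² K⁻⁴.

Absorbed flux αS = emitted flux 2εσT⁴ per unit area; with α = ε this gives T = (S/2σ)^(1/4).
T = (2190 / (2 × 5.67×10⁻⁸))^(1/4) = (1.93×10^10)^(1/4).
T = 373 K.

T ≈ 373 K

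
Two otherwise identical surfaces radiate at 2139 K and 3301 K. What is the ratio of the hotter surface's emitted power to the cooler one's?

ratio ≈ 5.67

P ∝ T⁴, so the ratio is (3301/2139)⁴ = (1.543)⁴ = 5.67.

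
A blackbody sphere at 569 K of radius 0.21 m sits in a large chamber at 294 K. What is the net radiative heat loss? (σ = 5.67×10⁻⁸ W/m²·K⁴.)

Q ≈ 3060 W

A = 4πr² = 4π × (0.21)² = 0.554 m².
Q = σA(T⁴ − T_s⁴). T⁴ − T_s⁴ = (569)⁴ − (294)⁴ = 1.05×10^11 − 7.47×10^9 = 9.74×10^10 K⁴.
Q = 5.67×10⁻⁸ × 0.554 × 9.74×10^10 = 3060 W.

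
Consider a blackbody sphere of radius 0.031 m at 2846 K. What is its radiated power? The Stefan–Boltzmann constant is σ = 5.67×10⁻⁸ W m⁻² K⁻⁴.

P ≈ 44900 W

A = 4πr² = 4π × (0.031)² = 0.0121 m².
P = σAT⁴ = 5.67×10⁻⁸ × 0.0121 × (2846)⁴ = 5.67×10⁻⁸ × 0.0121 × 6.56×10^13.
P = 44900 W.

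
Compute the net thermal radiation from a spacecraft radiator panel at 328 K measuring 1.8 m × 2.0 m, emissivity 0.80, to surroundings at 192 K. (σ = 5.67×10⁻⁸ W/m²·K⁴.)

Q ≈ 1670 W

A = 1.8 × 2.0 = 3.60 m².
Q = εσA(T⁴ − T_s⁴). T⁴ − T_s⁴ = (328)⁴ − (192)⁴ = 1.16×10^10 − 1.36×10^9 = 1.02×10^10 K⁴.
Q = 0.80 × 5.67×10⁻⁸ × 3.60 × 1.02×10^10 = 1670 W.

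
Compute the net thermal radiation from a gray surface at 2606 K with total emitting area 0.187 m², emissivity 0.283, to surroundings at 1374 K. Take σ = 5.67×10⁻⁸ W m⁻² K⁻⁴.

Q = εσA(T⁴ − T_s⁴). T⁴ − T_s⁴ = (2606)⁴ − (1374)⁴ = 4.61×10^13 − 3.56×10^12 = 4.26×10^13 K⁴.
Q = 0.283 × 5.67×10⁻⁸ × 0.187 × 4.26×10^13 = 1.28×10^5 W.

Q ≈ 1.28×10^5 W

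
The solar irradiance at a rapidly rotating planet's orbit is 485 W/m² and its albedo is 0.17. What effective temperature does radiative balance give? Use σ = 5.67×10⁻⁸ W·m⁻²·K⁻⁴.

T ≈ 205 K

Power absorbed = (1−a)S·πR²; power emitted = 4πR²σT⁴. Equating and cancelling πR²:
T = ((1−a)S / 4σ)^(1/4) = (403 / (4 × 5.67×10⁻⁸))^(1/4) = (1.77×10^9)^(1/4).
T = 205 K.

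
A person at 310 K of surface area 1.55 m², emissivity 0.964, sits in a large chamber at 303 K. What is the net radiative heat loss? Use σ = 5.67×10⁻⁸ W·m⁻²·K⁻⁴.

Q = εσA(T⁴ − T_s⁴). T⁴ − T_s⁴ = (310)⁴ − (303)⁴ = 9.24×10^9 − 8.43×10^9 = 8.06×10^8 K⁴.
Q = 0.964 × 5.67×10⁻⁸ × 1.55 × 8.06×10^8 = 68.3 W.

Q ≈ 68.3 W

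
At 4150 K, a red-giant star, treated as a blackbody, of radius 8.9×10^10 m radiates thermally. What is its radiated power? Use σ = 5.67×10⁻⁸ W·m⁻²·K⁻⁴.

A = 4πr² = 4π × (8.9×10^10)² = 9.95×10^22 m².
P = σAT⁴ = 5.67×10⁻⁸ × 9.95×10^22 × (4150)⁴ = 5.67×10⁻⁸ × 9.95×10^22 × 2.97×10^14.
P = 1.67×10^30 W.

P ≈ 1.67×10^30 W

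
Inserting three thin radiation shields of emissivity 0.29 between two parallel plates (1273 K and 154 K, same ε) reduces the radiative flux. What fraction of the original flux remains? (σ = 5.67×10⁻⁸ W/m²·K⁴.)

With N identical shields there are N+1 = 4 gaps in series, each with the same radiative resistance, so the flux falls to 1/(N+1) of its unshielded value.

ratio ≈ 0.250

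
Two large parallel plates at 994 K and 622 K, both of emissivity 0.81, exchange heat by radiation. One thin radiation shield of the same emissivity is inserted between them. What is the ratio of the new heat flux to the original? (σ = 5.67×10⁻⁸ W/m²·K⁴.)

With N identical shields there are N+1 = 2 gaps in series, each with the same radiative resistance, so the flux falls to 1/(N+1) of its unshielded value.

ratio ≈ 0.500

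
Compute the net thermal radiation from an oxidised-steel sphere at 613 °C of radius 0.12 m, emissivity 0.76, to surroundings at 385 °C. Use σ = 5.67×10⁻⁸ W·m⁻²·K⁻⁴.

Q ≈ 3340 W

A = 4πr² = 4π × (0.12)² = 0.181 m².
Convert: 613 °C = 886 K; 385 °C = 658 K.
Q = εσA(T⁴ − T_s⁴). T⁴ − T_s⁴ = (886)⁴ − (658)⁴ = 6.16×10^11 − 1.87×10^11 = 4.29×10^11 K⁴.
Q = 0.76 × 5.67×10⁻⁸ × 0.181 × 4.29×10^11 = 3340 W.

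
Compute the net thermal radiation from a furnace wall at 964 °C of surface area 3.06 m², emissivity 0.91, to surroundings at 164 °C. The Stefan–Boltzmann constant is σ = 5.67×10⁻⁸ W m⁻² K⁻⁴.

Q ≈ 3.64×10^5 W

Convert: 964 °C = 1237 K; 164 °C = 437 K.
Q = εσA(T⁴ − T_s⁴). T⁴ − T_s⁴ = (1237)⁴ − (437)⁴ = 2.34×10^12 − 3.65×10^10 = 2.30×10^12 K⁴.
Q = 0.91 × 5.67×10⁻⁸ × 3.06 × 2.30×10^12 = 3.64×10^5 W.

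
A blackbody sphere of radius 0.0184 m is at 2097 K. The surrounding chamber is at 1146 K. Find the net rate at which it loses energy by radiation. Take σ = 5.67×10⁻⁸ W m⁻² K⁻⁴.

Q ≈ 4250 W

A = 4πr² = 4π × (0.0184)² = 4.25×10^-3 m².
Q = σA(T⁴ − T_s⁴). T⁴ − T_s⁴ = (2097)⁴ − (1146)⁴ = 1.93×10^13 − 1.72×10^12 = 1.76×10^13 K⁴.
Q = 5.67×10⁻⁸ × 4.25×10^-3 × 1.76×10^13 = 4250 W.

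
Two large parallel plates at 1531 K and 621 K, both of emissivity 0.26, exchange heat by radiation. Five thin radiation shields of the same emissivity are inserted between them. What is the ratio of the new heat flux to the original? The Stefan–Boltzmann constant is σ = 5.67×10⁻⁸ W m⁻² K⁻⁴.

ratio ≈ 0.167

With N identical shields there are N+1 = 6 gaps in series, each with the same radiative resistance, so the flux falls to 1/(N+1) of its unshielded value.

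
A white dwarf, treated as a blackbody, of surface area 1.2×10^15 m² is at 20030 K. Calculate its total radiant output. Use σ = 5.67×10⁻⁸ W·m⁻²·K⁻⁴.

P ≈ 1.10×10^25 W

P = σAT⁴ = 5.67×10⁻⁸ × 1.20×10^15 × (20030)⁴ = 5.67×10⁻⁸ × 1.20×10^15 × 1.61×10^17.
P = 1.10×10^25 W.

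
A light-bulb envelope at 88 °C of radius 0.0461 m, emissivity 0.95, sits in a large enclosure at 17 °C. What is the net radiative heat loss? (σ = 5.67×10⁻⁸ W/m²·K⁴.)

Q ≈ 14.3 W

A = 4πr² = 4π × (0.0461)² = 0.0267 m².
Convert: 88 °C = 361 K; 17 °C = 290 K.
Q = εσA(T⁴ − T_s⁴). T⁴ − T_s⁴ = (361)⁴ − (290)⁴ = 1.70×10^10 − 7.07×10^9 = 9.91×10^9 K⁴.
Q = 0.95 × 5.67×10⁻⁸ × 0.0267 × 9.91×10^9 = 14.3 W.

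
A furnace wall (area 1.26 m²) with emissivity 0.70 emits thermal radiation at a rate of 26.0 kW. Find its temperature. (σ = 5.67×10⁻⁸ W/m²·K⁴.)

From P = εσAT⁴, T = (P / εσA)^(1/4) = (26000 / (0.70 × 5.67×10⁻⁸ × 1.26))^(1/4).
T = (5.20×10^11)^(1/4) = 849 K.

T ≈ 849 K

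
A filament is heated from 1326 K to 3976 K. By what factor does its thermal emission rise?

ratio ≈ 80.8

P ∝ T⁴, so the ratio is (3976/1326)⁴ = (2.998)⁴ = 80.8.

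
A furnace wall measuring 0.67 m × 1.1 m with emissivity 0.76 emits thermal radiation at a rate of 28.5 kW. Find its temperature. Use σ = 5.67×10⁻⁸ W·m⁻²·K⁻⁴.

A = 0.67 × 1.1 = 0.737 m².
From P = εσAT⁴, T = (P / εσA)^(1/4) = (28500 / (0.76 × 5.67×10⁻⁸ × 0.737))^(1/4).
T = (8.97×10^11)^(1/4) = 973 K.

T ≈ 973 K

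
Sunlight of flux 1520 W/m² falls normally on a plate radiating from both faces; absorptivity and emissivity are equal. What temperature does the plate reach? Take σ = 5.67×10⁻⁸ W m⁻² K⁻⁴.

T ≈ 340 K

Absorbed flux αS = emitted flux 2εσT⁴ per unit area; with α = ε this gives T = (S/2σ)^(1/4).
T = (1520 / (2 × 5.67×10⁻⁸))^(1/4) = (1.34×10^10)^(1/4).
T = 340 K.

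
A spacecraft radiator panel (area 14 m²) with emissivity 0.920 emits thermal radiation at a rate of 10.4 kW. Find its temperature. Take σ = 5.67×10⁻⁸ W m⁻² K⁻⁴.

From P = εσAT⁴, T = (P / εσA)^(1/4) = (10400 / (0.920 × 5.67×10⁻⁸ × 14.0))^(1/4).
T = (1.42×10^10)^(1/4) = 345 K.

T ≈ 345 K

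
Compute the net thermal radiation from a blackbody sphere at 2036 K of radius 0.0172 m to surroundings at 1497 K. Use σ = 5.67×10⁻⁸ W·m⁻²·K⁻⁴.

A = 4πr² = 4π × (0.0172)² = 3.72×10^-3 m².
Q = σA(T⁴ − T_s⁴). T⁴ − T_s⁴ = (2036)⁴ − (1497)⁴ = 1.72×10^13 − 5.02×10^12 = 1.22×10^13 K⁴.
Q = 5.67×10⁻⁸ × 3.72×10^-3 × 1.22×10^13 = 2560 W.

Q ≈ 2560 W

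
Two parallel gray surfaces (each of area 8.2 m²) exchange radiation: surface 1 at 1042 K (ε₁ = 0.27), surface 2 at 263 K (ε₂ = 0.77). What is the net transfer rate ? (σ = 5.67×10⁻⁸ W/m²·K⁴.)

Q ≈ 1.36×10^5 W

For two large parallel gray plates, q = σ(T₁⁴ − T₂⁴) / (1/ε₁ + 1/ε₂ − 1).
1/ε₁ + 1/ε₂ − 1 = 1/0.27 + 1/0.77 − 1 = 4.002.
T₁⁴ − T₂⁴ = 1.18×10^12 − 4.78×10^9 = 1.17×10^12 K⁴.
q = 5.67×10⁻⁸ × 1.17×10^12 / 4.002 = 16600 W/m².
Q = q·A = 16600 × 8.2 = 1.36×10^5 W.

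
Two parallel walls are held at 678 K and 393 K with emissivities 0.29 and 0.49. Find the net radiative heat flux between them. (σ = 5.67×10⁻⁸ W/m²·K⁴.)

For two large parallel gray plates, q = σ(T₁⁴ − T₂⁴) / (1/ε₁ + 1/ε₂ − 1).
1/ε₁ + 1/ε₂ − 1 = 1/0.29 + 1/0.49 − 1 = 4.489.
T₁⁴ − T₂⁴ = 2.11×10^11 − 2.39×10^10 = 1.87×10^11 K⁴.
q = 5.67×10⁻⁸ × 1.87×10^11 / 4.489 = 2370 W/m².

q ≈ 2370 W/m²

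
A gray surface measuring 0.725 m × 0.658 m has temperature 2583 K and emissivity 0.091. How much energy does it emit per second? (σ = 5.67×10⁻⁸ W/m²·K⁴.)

P ≈ 1.10×10^5 W

A = 0.725 × 0.658 = 0.477 m².
Stefan–Boltzmann: P = εσAT⁴ = 0.091 × 5.67×10⁻⁸ × 0.477 × (2583)⁴ = 0.091 × 5.67×10⁻⁸ × 0.477 × 4.45×10^13.
P = 1.10×10^5 W.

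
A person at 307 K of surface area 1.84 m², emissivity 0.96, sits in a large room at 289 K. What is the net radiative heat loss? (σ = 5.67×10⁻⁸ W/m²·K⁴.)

Q ≈ 191 W

Q = εσA(T⁴ − T_s⁴). T⁴ − T_s⁴ = (307)⁴ − (289)⁴ = 8.88×10^9 − 6.98×10^9 = 1.91×10^9 K⁴.
Q = 0.96 × 5.67×10⁻⁸ × 1.84 × 1.91×10^9 = 191 W.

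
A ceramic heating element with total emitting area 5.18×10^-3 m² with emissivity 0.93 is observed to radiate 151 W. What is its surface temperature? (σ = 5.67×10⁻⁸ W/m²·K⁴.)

From P = εσAT⁴, T = (P / εσA)^(1/4) = (151 / (0.93 × 5.67×10⁻⁸ × 5.18×10^-3))^(1/4).
T = (5.53×10^11)^(1/4) = 862 K.

T ≈ 862 K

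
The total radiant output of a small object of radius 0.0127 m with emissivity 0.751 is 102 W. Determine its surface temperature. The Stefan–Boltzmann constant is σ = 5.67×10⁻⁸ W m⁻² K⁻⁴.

T ≈ 1040 K

A = 4πr² = 4π × (0.0127)² = 2.03×10^-3 m².
From P = εσAT⁴, T = (P / εσA)^(1/4) = (102 / (0.751 × 5.67×10⁻⁸ × 2.03×10^-3))^(1/4).
T = (1.18×10^12)^(1/4) = 1040 K.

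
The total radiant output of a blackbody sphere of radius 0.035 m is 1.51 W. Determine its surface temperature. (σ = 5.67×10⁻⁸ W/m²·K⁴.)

T ≈ 204 K

A = 4πr² = 4π × (0.035)² = 0.0154 m².
From P = σAT⁴, T = (P / σA)^(1/4) = (1.51 / (5.67×10⁻⁸ × 0.0154))^(1/4).
T = (1.73×10^9)^(1/4) = 204 K.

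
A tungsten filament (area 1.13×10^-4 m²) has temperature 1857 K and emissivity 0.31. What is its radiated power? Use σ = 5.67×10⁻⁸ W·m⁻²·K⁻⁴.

P ≈ 23.6 W

Stefan–Boltzmann: P = εσAT⁴ = 0.31 × 5.67×10⁻⁸ × 1.13×10^-4 × (1857)⁴ = 0.31 × 5.67×10⁻⁸ × 1.13×10^-4 × 1.19×10^13.
P = 23.6 W.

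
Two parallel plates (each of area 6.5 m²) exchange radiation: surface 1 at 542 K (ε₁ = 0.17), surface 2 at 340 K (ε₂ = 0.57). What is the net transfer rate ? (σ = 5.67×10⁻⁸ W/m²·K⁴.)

For two large parallel gray plates, q = σ(T₁⁴ − T₂⁴) / (1/ε₁ + 1/ε₂ − 1).
1/ε₁ + 1/ε₂ − 1 = 1/0.17 + 1/0.57 − 1 = 6.637.
T₁⁴ − T₂⁴ = 8.63×10^10 − 1.34×10^10 = 7.29×10^10 K⁴.
q = 5.67×10⁻⁸ × 7.29×10^10 / 6.637 = 623 W/m².
Q = q·A = 623 × 6.5 = 4050 W.

Q ≈ 4050 W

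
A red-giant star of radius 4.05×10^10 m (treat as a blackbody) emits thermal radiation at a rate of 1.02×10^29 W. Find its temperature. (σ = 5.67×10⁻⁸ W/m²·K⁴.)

A = 4πr² = 4π × (4.05×10^10)² = 2.06×10^22 m².
From P = σAT⁴, T = (P / σA)^(1/4) = (1.02×10^29 / (5.67×10⁻⁸ × 2.06×10^22))^(1/4).
T = (8.73×10^13)^(1/4) = 3060 K.

T ≈ 3060 K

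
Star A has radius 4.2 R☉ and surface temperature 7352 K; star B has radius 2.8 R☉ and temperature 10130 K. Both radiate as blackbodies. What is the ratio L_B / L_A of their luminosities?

L_B/L_A ≈ 1.60

L = 4πR²σT⁴ ∝ R²T⁴, so L_B/L_A = (2.8/4.2)² × (10130/7352)⁴ = 0.444 × 3.60 = 1.60.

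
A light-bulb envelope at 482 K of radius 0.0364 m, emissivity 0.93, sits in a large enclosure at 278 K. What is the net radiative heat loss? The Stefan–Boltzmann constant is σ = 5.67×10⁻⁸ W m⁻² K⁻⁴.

A = 4πr² = 4π × (0.0364)² = 0.0166 m².
Q = εσA(T⁴ − T_s⁴). T⁴ − T_s⁴ = (482)⁴ − (278)⁴ = 5.40×10^10 − 5.97×10^9 = 4.80×10^10 K⁴.
Q = 0.93 × 5.67×10⁻⁸ × 0.0166 × 4.80×10^10 = 42.1 W.

Q ≈ 42.1 W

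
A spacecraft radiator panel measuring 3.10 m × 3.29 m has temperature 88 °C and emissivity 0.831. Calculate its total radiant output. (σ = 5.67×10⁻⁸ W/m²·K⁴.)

P ≈ 8160 W

A = 3.10 × 3.29 = 10.2 m².
88 °C = 361 K.
Stefan–Boltzmann: P = εσAT⁴ = 0.831 × 5.67×10⁻⁸ × 10.2 × (361)⁴ = 0.831 × 5.67×10⁻⁸ × 10.2 × 1.70×10^10.
P = 8160 W.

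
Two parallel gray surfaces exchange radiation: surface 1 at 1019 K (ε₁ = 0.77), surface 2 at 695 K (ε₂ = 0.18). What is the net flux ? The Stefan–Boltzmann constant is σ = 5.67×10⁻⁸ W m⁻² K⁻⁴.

For two large parallel gray plates, q = σ(T₁⁴ − T₂⁴) / (1/ε₁ + 1/ε₂ − 1).
1/ε₁ + 1/ε₂ − 1 = 1/0.77 + 1/0.18 − 1 = 5.854.
T₁⁴ − T₂⁴ = 1.08×10^12 − 2.33×10^11 = 8.45×10^11 K⁴.
q = 5.67×10⁻⁸ × 8.45×10^11 / 5.854 = 8180 W/m².

q ≈ 8180 W/m²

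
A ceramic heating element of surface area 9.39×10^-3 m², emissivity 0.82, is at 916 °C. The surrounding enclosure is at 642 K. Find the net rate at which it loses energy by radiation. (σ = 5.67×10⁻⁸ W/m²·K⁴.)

Q ≈ 798 W

Convert: 916 °C = 1189 K.
Q = εσA(T⁴ − T_s⁴). T⁴ − T_s⁴ = (1189)⁴ − (642)⁴ = 2.00×10^12 − 1.70×10^11 = 1.83×10^12 K⁴.
Q = 0.82 × 5.67×10⁻⁸ × 9.39×10^-3 × 1.83×10^12 = 798 W.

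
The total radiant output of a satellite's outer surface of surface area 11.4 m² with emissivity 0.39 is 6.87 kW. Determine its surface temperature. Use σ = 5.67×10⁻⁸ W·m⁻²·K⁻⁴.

T ≈ 406 K

From P = εσAT⁴, T = (P / εσA)^(1/4) = (6870 / (0.39 × 5.67×10⁻⁸ × 11.4))^(1/4).
T = (2.73×10^10)^(1/4) = 406 K.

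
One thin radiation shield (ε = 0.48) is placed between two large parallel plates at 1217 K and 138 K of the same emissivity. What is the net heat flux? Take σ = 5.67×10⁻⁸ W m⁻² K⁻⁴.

q ≈ 19600 W/m²

Each of the 2 gaps contributes resistance (2/ε − 1) = 2/0.48 − 1 = 3.167; total = 6.333.
q = σ(T₁⁴ − T₂⁴) / 6.333 = 5.67×10⁻⁸ × 2.19×10^12 / 6.333 = 19600 W/m².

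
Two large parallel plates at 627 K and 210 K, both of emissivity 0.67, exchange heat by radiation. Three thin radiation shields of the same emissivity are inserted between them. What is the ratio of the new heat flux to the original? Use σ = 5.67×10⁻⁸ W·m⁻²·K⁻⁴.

With N identical shields there are N+1 = 4 gaps in series, each with the same radiative resistance, so the flux falls to 1/(N+1) of its unshielded value.

ratio ≈ 0.250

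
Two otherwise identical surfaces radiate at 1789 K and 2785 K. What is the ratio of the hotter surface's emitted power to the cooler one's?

P ∝ T⁴, so the ratio is (2785/1789)⁴ = (1.557)⁴ = 5.87.

ratio ≈ 5.87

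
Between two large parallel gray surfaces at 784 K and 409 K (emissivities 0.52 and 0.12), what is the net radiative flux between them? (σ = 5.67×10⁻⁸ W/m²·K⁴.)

q ≈ 2140 W/m²

For two large parallel gray plates, q = σ(T₁⁴ − T₂⁴) / (1/ε₁ + 1/ε₂ − 1).
1/ε₁ + 1/ε₂ − 1 = 1/0.52 + 1/0.12 − 1 = 9.256.
T₁⁴ − T₂⁴ = 3.78×10^11 − 2.80×10^10 = 3.50×10^11 K⁴.
q = 5.67×10⁻⁸ × 3.50×10^11 / 9.256 = 2140 W/m².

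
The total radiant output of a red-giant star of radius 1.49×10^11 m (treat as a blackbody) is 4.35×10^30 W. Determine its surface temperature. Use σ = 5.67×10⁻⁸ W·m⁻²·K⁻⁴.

T ≈ 4070 K

A = 4πr² = 4π × (1.49×10^11)² = 2.79×10^23 m².
From P = σAT⁴, T = (P / σA)^(1/4) = (4.35×10^30 / (5.67×10⁻⁸ × 2.79×10^23))^(1/4).
T = (2.75×10^14)^(1/4) = 4070 K.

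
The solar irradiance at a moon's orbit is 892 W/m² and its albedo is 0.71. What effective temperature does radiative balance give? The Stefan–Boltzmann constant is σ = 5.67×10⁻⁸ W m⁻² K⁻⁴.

Power absorbed = (1−a)S·πR²; power emitted = 4πR²σT⁴. Equating and cancelling πR²:
T = ((1−a)S / 4σ)^(1/4) = (259 / (4 × 5.67×10⁻⁸))^(1/4) = (1.14×10^9)^(1/4).
T = 184 K.

T ≈ 184 K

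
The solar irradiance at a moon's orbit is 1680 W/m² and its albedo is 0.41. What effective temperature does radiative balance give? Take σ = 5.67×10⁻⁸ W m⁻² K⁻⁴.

Power absorbed = (1−a)S·πR²; power emitted = 4πR²σT⁴. Equating and cancelling πR²:
T = ((1−a)S / 4σ)^(1/4) = (991 / (4 × 5.67×10⁻⁸))^(1/4) = (4.37×10^9)^(1/4).
T = 257 K.

T ≈ 257 K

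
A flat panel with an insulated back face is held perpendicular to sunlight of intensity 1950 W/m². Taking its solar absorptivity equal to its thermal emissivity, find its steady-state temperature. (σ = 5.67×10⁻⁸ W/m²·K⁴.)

Absorbed flux αS = emitted flux εσT⁴ (one radiating face); with α = ε, T = (S/σ)^(1/4).
T = (1950 / 5.67×10⁻⁸)^(1/4) = (3.44×10^10)^(1/4).
T = 431 K.

T ≈ 431 K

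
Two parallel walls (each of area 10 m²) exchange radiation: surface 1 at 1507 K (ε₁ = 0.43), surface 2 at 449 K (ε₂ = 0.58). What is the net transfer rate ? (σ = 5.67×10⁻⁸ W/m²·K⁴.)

For two large parallel gray plates, q = σ(T₁⁴ − T₂⁴) / (1/ε₁ + 1/ε₂ − 1).
1/ε₁ + 1/ε₂ − 1 = 1/0.43 + 1/0.58 − 1 = 3.050.
T₁⁴ − T₂⁴ = 5.16×10^12 − 4.06×10^10 = 5.12×10^12 K⁴.
q = 5.67×10⁻⁸ × 5.12×10^12 / 3.050 = 95100 W/m².
Q = q·A = 95100 × 10 = 9.51×10^5 W.

Q ≈ 9.51×10^5 W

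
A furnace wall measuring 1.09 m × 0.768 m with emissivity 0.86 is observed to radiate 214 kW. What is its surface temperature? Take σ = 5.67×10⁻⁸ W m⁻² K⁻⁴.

A = 1.09 × 0.768 = 0.837 m².
From P = εσAT⁴, T = (P / εσA)^(1/4) = (2.14×10^5 / (0.86 × 5.67×10⁻⁸ × 0.837))^(1/4).
T = (5.24×10^12)^(1/4) = 1510 K.

T ≈ 1510 K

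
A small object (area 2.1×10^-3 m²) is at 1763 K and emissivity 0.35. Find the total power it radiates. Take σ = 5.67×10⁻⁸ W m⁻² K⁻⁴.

P ≈ 403 W

P = εσAT⁴ = 0.35 × 5.67×10⁻⁸ × 2.10×10^-3 × (1763)⁴ = 0.35 × 5.67×10⁻⁸ × 2.10×10^-3 × 9.66×10^12.
P = 403 W.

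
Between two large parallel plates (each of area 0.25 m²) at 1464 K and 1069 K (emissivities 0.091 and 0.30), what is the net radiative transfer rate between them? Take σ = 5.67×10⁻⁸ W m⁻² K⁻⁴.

Q ≈ 3500 W

For two large parallel gray plates, q = σ(T₁⁴ − T₂⁴) / (1/ε₁ + 1/ε₂ − 1).
1/ε₁ + 1/ε₂ − 1 = 1/0.091 + 1/0.30 − 1 = 13.32.
T₁⁴ − T₂⁴ = 4.59×10^12 − 1.31×10^12 = 3.29×10^12 K⁴.
q = 5.67×10⁻⁸ × 3.29×10^12 / 13.32 = 14000 W/m².
Q = q·A = 14000 × 0.25 = 3500 W.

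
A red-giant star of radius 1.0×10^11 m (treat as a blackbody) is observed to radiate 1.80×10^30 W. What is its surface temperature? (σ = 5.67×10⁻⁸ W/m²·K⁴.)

T ≈ 3990 K

A = 4πr² = 4π × (1.0×10^11)² = 1.26×10^23 m².
From P = σAT⁴, T = (P / σA)^(1/4) = (1.80×10^30 / (5.67×10⁻⁸ × 1.26×10^23))^(1/4).
T = (2.53×10^14)^(1/4) = 3990 K.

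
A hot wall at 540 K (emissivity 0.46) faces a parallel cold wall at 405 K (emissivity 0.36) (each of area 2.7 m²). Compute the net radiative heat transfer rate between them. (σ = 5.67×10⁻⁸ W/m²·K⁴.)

For two large parallel gray plates, q = σ(T₁⁴ − T₂⁴) / (1/ε₁ + 1/ε₂ − 1).
1/ε₁ + 1/ε₂ − 1 = 1/0.46 + 1/0.36 − 1 = 3.952.
T₁⁴ − T₂⁴ = 8.50×10^10 − 2.69×10^10 = 5.81×10^10 K⁴.
q = 5.67×10⁻⁸ × 5.81×10^10 / 3.952 = 834 W/m².
Q = q·A = 834 × 2.7 = 2250 W.

Q ≈ 2250 W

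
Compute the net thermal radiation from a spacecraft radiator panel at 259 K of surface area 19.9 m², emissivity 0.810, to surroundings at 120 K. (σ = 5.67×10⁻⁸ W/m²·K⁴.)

Q ≈ 3920 W

Q = εσA(T⁴ − T_s⁴). T⁴ − T_s⁴ = (259)⁴ − (120)⁴ = 4.50×10^9 − 2.07×10^8 = 4.29×10^9 K⁴.
Q = 0.810 × 5.67×10⁻⁸ × 19.9 × 4.29×10^9 = 3920 W.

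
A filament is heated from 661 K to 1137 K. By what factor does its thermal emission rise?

ratio ≈ 8.75

P ∝ T⁴, so the ratio is (1137/661)⁴ = (1.720)⁴ = 8.75.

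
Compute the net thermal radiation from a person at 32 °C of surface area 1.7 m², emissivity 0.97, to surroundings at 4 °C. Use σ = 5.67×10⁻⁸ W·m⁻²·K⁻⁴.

Q ≈ 259 W

Convert: 32 °C = 305 K; 4 °C = 277 K.
Q = εσA(T⁴ − T_s⁴). T⁴ − T_s⁴ = (305)⁴ − (277)⁴ = 8.65×10^9 − 5.89×10^9 = 2.77×10^9 K⁴.
Q = 0.97 × 5.67×10⁻⁸ × 1.70 × 2.77×10^9 = 259 W.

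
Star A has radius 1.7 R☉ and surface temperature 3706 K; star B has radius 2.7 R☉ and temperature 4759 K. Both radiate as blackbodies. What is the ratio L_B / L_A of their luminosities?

L = 4πR²σT⁴ ∝ R²T⁴, so L_B/L_A = (2.7/1.7)² × (4759/3706)⁴ = 2.52 × 2.72 = 6.86.

L_B/L_A ≈ 6.86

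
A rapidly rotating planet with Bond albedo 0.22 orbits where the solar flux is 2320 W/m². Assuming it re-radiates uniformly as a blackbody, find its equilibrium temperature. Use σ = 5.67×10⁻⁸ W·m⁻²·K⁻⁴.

Power absorbed = (1−a)S·πR²; power emitted = 4πR²σT⁴. Equating and cancelling πR²:
T = ((1−a)S / 4σ)^(1/4) = (1810 / (4 × 5.67×10⁻⁸))^(1/4) = (7.98×10^9)^(1/4).
T = 299 K.

T ≈ 299 K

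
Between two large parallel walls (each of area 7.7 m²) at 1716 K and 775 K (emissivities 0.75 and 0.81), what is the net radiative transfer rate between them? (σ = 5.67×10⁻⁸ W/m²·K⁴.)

For two large parallel gray plates, q = σ(T₁⁴ − T₂⁴) / (1/ε₁ + 1/ε₂ − 1).
1/ε₁ + 1/ε₂ − 1 = 1/0.75 + 1/0.81 − 1 = 1.568.
T₁⁴ − T₂⁴ = 8.67×10^12 − 3.61×10^11 = 8.31×10^12 K⁴.
q = 5.67×10⁻⁸ × 8.31×10^12 / 1.568 = 3.01×10^5 W/m².
Q = q·A = 3.01×10^5 × 7.7 = 2.31×10^6 W.

Q ≈ 2.31×10^6 W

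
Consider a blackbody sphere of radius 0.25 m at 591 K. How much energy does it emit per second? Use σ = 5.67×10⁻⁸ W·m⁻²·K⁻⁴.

A = 4πr² = 4π × (0.25)² = 0.785 m².
P = σAT⁴ = 5.67×10⁻⁸ × 0.785 × (591)⁴ = 5.67×10⁻⁸ × 0.785 × 1.22×10^11.
P = 5430 W.

P ≈ 5430 W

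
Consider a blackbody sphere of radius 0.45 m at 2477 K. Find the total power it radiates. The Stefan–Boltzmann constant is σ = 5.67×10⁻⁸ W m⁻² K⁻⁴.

P ≈ 5.43×10^6 W

A = 4πr² = 4π × (0.45)² = 2.54 m².
P = σAT⁴ = 5.67×10⁻⁸ × 2.54 × (2477)⁴ = 5.67×10⁻⁸ × 2.54 × 3.76×10^13.
P = 5.43×10^6 W.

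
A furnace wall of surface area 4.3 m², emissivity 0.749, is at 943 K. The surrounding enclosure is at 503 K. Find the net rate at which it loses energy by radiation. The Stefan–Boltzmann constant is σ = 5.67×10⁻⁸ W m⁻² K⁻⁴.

Q = εσA(T⁴ − T_s⁴). T⁴ − T_s⁴ = (943)⁴ − (503)⁴ = 7.91×10^11 − 6.40×10^10 = 7.27×10^11 K⁴.
Q = 0.749 × 5.67×10⁻⁸ × 4.30 × 7.27×10^11 = 1.33×10^5 W.

Q ≈ 1.33×10^5 W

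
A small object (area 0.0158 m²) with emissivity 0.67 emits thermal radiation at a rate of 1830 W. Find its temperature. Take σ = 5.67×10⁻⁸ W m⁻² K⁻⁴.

T ≈ 1320 K

From P = εσAT⁴, T = (P / εσA)^(1/4) = (1830 / (0.67 × 5.67×10⁻⁸ × 0.0158))^(1/4).
T = (3.05×10^12)^(1/4) = 1320 K.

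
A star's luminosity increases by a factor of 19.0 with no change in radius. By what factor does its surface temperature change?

factor ≈ 2.09

P ∝ T⁴ ⇒ T ∝ P^(1/4), so T scales by (19.0)^(1/4) = 2.09.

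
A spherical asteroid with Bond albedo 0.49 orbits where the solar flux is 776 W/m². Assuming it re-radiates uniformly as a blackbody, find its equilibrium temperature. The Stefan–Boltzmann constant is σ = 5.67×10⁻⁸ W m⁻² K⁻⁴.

T ≈ 204 K

Power absorbed = (1−a)S·πR²; power emitted = 4πR²σT⁴. Equating and cancelling πR²:
T = ((1−a)S / 4σ)^(1/4) = (396 / (4 × 5.67×10⁻⁸))^(1/4) = (1.74×10^9)^(1/4).
T = 204 K.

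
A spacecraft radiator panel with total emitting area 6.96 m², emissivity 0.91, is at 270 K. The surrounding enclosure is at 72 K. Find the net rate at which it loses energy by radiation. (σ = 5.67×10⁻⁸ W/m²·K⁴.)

Q = εσA(T⁴ − T_s⁴). T⁴ − T_s⁴ = (270)⁴ − (72)⁴ = 5.31×10^9 − 2.69×10^7 = 5.29×10^9 K⁴.
Q = 0.91 × 5.67×10⁻⁸ × 6.96 × 5.29×10^9 = 1900 W.

Q ≈ 1900 W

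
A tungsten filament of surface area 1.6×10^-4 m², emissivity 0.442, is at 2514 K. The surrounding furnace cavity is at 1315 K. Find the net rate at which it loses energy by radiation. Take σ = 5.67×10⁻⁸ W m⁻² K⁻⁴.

Q = εσA(T⁴ − T_s⁴). T⁴ − T_s⁴ = (2514)⁴ − (1315)⁴ = 3.99×10^13 − 2.99×10^12 = 3.70×10^13 K⁴.
Q = 0.442 × 5.67×10⁻⁸ × 1.60×10^-4 × 3.70×10^13 = 148 W.

Q ≈ 148 W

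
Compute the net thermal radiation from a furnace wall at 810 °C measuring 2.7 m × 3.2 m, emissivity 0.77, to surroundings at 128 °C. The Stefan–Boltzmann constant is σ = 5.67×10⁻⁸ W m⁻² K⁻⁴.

A = 2.7 × 3.2 = 8.64 m².
Convert: 810 °C = 1083 K; 128 °C = 401 K.
Q = εσA(T⁴ − T_s⁴). T⁴ − T_s⁴ = (1083)⁴ − (401)⁴ = 1.38×10^12 − 2.59×10^10 = 1.35×10^12 K⁴.
Q = 0.77 × 5.67×10⁻⁸ × 8.64 × 1.35×10^12 = 5.09×10^5 W.

Q ≈ 5.09×10^5 W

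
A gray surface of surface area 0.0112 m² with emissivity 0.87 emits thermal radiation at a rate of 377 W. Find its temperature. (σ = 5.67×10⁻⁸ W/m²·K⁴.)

From P = εσAT⁴, T = (P / εσA)^(1/4) = (377 / (0.87 × 5.67×10⁻⁸ × 0.0112))^(1/4).
T = (6.82×10^11)^(1/4) = 909 K.

T ≈ 909 K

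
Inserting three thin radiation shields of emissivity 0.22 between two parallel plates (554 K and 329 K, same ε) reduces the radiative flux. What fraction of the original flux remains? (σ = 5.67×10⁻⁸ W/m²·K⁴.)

ratio ≈ 0.250

With N identical shields there are N+1 = 4 gaps in series, each with the same radiative resistance, so the flux falls to 1/(N+1) of its unshielded value.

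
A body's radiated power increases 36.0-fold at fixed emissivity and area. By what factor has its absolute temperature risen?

P ∝ T⁴ ⇒ T ∝ P^(1/4), so T scales by (36.0)^(1/4) = 2.45.

factor ≈ 2.45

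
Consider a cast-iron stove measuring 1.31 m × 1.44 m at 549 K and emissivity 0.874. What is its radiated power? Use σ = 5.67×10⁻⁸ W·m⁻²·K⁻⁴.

A = 1.31 × 1.44 = 1.89 m².
Stefan–Boltzmann: P = εσAT⁴ = 0.874 × 5.67×10⁻⁸ × 1.89 × (549)⁴ = 0.874 × 5.67×10⁻⁸ × 1.89 × 9.08×10^10.
P = 8490 W.

P ≈ 8490 W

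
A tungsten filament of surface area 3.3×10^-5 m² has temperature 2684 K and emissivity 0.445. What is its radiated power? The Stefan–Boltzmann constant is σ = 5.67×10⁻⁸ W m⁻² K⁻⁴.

P ≈ 43.2 W

Stefan–Boltzmann: P = εσAT⁴ = 0.445 × 5.67×10⁻⁸ × 3.30×10^-5 × (2684)⁴ = 0.445 × 5.67×10⁻⁸ × 3.30×10^-5 × 5.19×10^13.
P = 43.2 W.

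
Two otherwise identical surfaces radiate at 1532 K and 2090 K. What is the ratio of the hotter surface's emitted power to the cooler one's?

ratio ≈ 3.46

P ∝ T⁴, so the ratio is (2090/1532)⁴ = (1.364)⁴ = 3.46.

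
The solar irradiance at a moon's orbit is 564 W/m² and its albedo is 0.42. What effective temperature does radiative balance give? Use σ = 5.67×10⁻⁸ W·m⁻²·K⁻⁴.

Power absorbed = (1−a)S·πR²; power emitted = 4πR²σT⁴. Equating and cancelling πR²:
T = ((1−a)S / 4σ)^(1/4) = (327 / (4 × 5.67×10⁻⁸))^(1/4) = (1.44×10^9)^(1/4).
T = 195 K.

T ≈ 195 K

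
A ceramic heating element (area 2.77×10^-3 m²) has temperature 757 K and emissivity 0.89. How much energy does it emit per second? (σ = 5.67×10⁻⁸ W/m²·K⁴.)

P ≈ 45.9 W

Stefan–Boltzmann: P = εσAT⁴ = 0.89 × 5.67×10⁻⁸ × 2.77×10^-3 × (757)⁴ = 0.89 × 5.67×10⁻⁸ × 2.77×10^-3 × 3.28×10^11.
P = 45.9 W.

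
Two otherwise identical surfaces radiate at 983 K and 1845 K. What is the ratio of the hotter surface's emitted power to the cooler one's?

ratio ≈ 12.4

P ∝ T⁴, so the ratio is (1845/983)⁴ = (1.877)⁴ = 12.4.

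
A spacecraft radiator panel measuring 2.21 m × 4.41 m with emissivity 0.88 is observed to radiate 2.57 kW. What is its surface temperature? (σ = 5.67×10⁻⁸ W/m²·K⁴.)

A = 2.21 × 4.41 = 9.75 m².
From P = εσAT⁴, T = (P / εσA)^(1/4) = (2570 / (0.88 × 5.67×10⁻⁸ × 9.75))^(1/4).
T = (5.28×10^9)^(1/4) = 270 K.

T ≈ 270 K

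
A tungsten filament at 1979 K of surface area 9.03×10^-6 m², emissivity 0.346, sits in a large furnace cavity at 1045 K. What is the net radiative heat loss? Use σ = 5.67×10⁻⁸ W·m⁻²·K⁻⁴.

Q = εσA(T⁴ − T_s⁴). T⁴ − T_s⁴ = (1979)⁴ − (1045)⁴ = 1.53×10^13 − 1.19×10^12 = 1.41×10^13 K⁴.
Q = 0.346 × 5.67×10⁻⁸ × 9.03×10^-6 × 1.41×10^13 = 2.51 W.

Q ≈ 2.51 W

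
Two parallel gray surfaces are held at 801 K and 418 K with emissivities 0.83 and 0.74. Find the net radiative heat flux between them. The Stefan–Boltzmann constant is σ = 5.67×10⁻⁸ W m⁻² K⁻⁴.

For two large parallel gray plates, q = σ(T₁⁴ − T₂⁴) / (1/ε₁ + 1/ε₂ − 1).
1/ε₁ + 1/ε₂ − 1 = 1/0.83 + 1/0.74 − 1 = 1.556.
T₁⁴ − T₂⁴ = 4.12×10^11 − 3.05×10^10 = 3.81×10^11 K⁴.
q = 5.67×10⁻⁸ × 3.81×10^11 / 1.556 = 13900 W/m².

q ≈ 13900 W/m²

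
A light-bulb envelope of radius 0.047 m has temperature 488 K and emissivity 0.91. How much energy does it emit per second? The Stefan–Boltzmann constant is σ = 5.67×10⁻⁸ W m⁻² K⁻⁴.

A = 4πr² = 4π × (0.047)² = 0.0278 m².
P = εσAT⁴ = 0.91 × 5.67×10⁻⁸ × 0.0278 × (488)⁴ = 0.91 × 5.67×10⁻⁸ × 0.0278 × 5.67×10^10.
P = 81.2 W.

P ≈ 81.2 W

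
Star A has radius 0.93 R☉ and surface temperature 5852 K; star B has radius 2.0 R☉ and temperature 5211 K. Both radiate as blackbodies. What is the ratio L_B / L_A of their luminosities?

L_B/L_A ≈ 2.91

L = 4πR²σT⁴ ∝ R²T⁴, so L_B/L_A = (2.0/0.93)² × (5211/5852)⁴ = 4.62 × 0.629 = 2.91.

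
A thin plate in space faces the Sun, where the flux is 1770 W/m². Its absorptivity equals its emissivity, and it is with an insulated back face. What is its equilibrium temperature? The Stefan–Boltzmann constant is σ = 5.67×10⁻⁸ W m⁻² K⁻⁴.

T ≈ 420 K

Absorbed flux αS = emitted flux εσT⁴ (one radiating face); with α = ε, T = (S/σ)^(1/4).
T = (1770 / 5.67×10⁻⁸)^(1/4) = (3.12×10^10)^(1/4).
T = 420 K.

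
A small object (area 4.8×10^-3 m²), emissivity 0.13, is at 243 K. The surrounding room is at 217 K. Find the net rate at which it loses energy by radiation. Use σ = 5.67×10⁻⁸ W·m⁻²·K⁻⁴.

Q ≈ 0.0449 W

Q = εσA(T⁴ − T_s⁴). T⁴ − T_s⁴ = (243)⁴ − (217)⁴ = 3.49×10^9 − 2.22×10^9 = 1.27×10^9 K⁴.
Q = 0.13 × 5.67×10⁻⁸ × 4.80×10^-3 × 1.27×10^9 = 0.0449 W.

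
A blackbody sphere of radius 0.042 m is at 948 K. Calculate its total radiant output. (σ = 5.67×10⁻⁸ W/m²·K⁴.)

P ≈ 1020 W

A = 4πr² = 4π × (0.042)² = 0.0222 m².
P = σAT⁴ = 5.67×10⁻⁸ × 0.0222 × (948)⁴ = 5.67×10⁻⁸ × 0.0222 × 8.08×10^11.
P = 1020 W.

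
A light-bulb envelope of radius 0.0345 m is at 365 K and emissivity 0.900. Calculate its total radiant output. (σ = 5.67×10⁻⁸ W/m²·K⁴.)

A = 4πr² = 4π × (0.0345)² = 0.0150 m².
Stefan–Boltzmann: P = εσAT⁴ = 0.900 × 5.67×10⁻⁸ × 0.0150 × (365)⁴ = 0.900 × 5.67×10⁻⁸ × 0.0150 × 1.77×10^10.
P = 13.5 W.

P ≈ 13.5 W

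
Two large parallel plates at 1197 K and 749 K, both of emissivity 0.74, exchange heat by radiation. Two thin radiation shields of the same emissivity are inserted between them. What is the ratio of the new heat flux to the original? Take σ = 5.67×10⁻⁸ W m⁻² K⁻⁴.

With N identical shields there are N+1 = 3 gaps in series, each with the same radiative resistance, so the flux falls to 1/(N+1) of its unshielded value.

ratio ≈ 0.333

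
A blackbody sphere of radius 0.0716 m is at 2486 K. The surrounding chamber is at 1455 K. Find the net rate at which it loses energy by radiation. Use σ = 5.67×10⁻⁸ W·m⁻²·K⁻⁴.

A = 4πr² = 4π × (0.0716)² = 0.0644 m².
Q = σA(T⁴ − T_s⁴). T⁴ − T_s⁴ = (2486)⁴ − (1455)⁴ = 3.82×10^13 − 4.48×10^12 = 3.37×10^13 K⁴.
Q = 5.67×10⁻⁸ × 0.0644 × 3.37×10^13 = 1.23×10^5 W.

Q ≈ 1.23×10^5 W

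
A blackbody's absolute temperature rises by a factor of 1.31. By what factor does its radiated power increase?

P ∝ T⁴, so the power scales as (1.31)⁴ = 2.94.

factor ≈ 2.94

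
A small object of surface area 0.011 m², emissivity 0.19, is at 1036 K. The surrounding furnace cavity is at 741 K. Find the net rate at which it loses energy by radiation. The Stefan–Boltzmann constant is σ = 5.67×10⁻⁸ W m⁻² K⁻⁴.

Q = εσA(T⁴ − T_s⁴). T⁴ − T_s⁴ = (1036)⁴ − (741)⁴ = 1.15×10^12 − 3.01×10^11 = 8.50×10^11 K⁴.
Q = 0.19 × 5.67×10⁻⁸ × 0.0110 × 8.50×10^11 = 101 W.

Q ≈ 101 W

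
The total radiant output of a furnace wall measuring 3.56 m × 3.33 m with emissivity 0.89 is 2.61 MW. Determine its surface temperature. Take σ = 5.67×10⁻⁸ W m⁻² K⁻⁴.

A = 3.56 × 3.33 = 11.9 m².
From P = εσAT⁴, T = (P / εσA)^(1/4) = (2.61×10^6 / (0.89 × 5.67×10⁻⁸ × 11.9))^(1/4).
T = (4.36×10^12)^(1/4) = 1450 K.

T ≈ 1450 K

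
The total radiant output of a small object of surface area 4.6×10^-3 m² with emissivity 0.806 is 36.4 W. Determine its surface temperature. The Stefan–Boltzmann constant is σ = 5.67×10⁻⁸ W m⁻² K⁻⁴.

From P = εσAT⁴, T = (P / εσA)^(1/4) = (36.4 / (0.806 × 5.67×10⁻⁸ × 4.60×10^-3))^(1/4).
T = (1.73×10^11)^(1/4) = 645 K.

T ≈ 645 K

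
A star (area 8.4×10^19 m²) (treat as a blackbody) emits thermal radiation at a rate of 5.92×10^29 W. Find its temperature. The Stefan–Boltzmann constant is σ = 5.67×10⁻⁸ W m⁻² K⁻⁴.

T ≈ 18800 K

From P = σAT⁴, T = (P / σA)^(1/4) = (5.92×10^29 / (5.67×10⁻⁸ × 8.40×10^19))^(1/4).
T = (1.24×10^17)^(1/4) = 18800 K.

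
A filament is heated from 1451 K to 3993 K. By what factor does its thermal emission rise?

ratio ≈ 57.3

P ∝ T⁴, so the ratio is (3993/1451)⁴ = (2.752)⁴ = 57.3.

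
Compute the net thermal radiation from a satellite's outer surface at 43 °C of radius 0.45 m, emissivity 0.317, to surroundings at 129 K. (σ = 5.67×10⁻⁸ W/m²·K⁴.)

Q ≈ 443 W

A = 4πr² = 4π × (0.45)² = 2.54 m².
Convert: 43 °C = 316 K.
Q = εσA(T⁴ − T_s⁴). T⁴ − T_s⁴ = (316)⁴ − (129)⁴ = 9.97×10^9 − 2.77×10^8 = 9.69×10^9 K⁴.
Q = 0.317 × 5.67×10⁻⁸ × 2.54 × 9.69×10^9 = 443 W.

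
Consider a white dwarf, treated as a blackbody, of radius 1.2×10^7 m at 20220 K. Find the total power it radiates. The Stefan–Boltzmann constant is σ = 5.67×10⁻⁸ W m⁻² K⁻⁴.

P ≈ 1.72×10^25 W

A = 4πr² = 4π × (1.2×10^7)² = 1.81×10^15 m².
P = σAT⁴ = 5.67×10⁻⁸ × 1.81×10^15 × (20220)⁴ = 5.67×10⁻⁸ × 1.81×10^15 × 1.67×10^17.
P = 1.72×10^25 W.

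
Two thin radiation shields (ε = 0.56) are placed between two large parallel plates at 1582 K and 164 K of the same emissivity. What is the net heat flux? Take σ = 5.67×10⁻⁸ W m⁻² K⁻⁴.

q ≈ 46000 W/m²

Each of the 3 gaps contributes resistance (2/ε − 1) = 2/0.56 − 1 = 2.571; total = 7.714.
q = σ(T₁⁴ − T₂⁴) / 7.714 = 5.67×10⁻⁸ × 6.26×10^12 / 7.714 = 46000 W/m².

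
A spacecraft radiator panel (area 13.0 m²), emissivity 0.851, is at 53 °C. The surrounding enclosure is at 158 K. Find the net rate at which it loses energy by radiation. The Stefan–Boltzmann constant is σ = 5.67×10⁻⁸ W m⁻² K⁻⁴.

Convert: 53 °C = 326 K.
Q = εσA(T⁴ − T_s⁴). T⁴ − T_s⁴ = (326)⁴ − (158)⁴ = 1.13×10^10 − 6.23×10^8 = 1.07×10^10 K⁴.
Q = 0.851 × 5.67×10⁻⁸ × 13.0 × 1.07×10^10 = 6690 W.

Q ≈ 6690 W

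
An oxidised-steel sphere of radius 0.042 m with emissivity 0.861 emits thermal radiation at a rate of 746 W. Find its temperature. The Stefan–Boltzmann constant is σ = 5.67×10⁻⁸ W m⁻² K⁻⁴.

A = 4πr² = 4π × (0.042)² = 0.0222 m².
From P = εσAT⁴, T = (P / εσA)^(1/4) = (746 / (0.861 × 5.67×10⁻⁸ × 0.0222))^(1/4).
T = (6.89×10^11)^(1/4) = 911 K.

T ≈ 911 K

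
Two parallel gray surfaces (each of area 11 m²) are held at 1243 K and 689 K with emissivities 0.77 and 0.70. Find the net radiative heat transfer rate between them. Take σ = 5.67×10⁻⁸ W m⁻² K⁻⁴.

For two large parallel gray plates, q = σ(T₁⁴ − T₂⁴) / (1/ε₁ + 1/ε₂ − 1).
1/ε₁ + 1/ε₂ − 1 = 1/0.77 + 1/0.70 − 1 = 1.727.
T₁⁴ − T₂⁴ = 2.39×10^12 − 2.25×10^11 = 2.16×10^12 K⁴.
q = 5.67×10⁻⁸ × 2.16×10^12 / 1.727 = 71000 W/m².
Q = q·A = 71000 × 11 = 7.81×10^5 W.

Q ≈ 7.81×10^5 W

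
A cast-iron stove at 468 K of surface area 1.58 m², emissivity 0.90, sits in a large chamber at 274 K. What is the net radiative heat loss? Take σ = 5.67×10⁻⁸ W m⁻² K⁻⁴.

Q = εσA(T⁴ − T_s⁴). T⁴ − T_s⁴ = (468)⁴ − (274)⁴ = 4.80×10^10 − 5.64×10^9 = 4.23×10^10 K⁴.
Q = 0.90 × 5.67×10⁻⁸ × 1.58 × 4.23×10^10 = 3410 W.

Q ≈ 3410 W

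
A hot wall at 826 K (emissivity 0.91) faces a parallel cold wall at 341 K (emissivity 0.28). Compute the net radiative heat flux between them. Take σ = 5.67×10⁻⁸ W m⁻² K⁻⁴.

For two large parallel gray plates, q = σ(T₁⁴ − T₂⁴) / (1/ε₁ + 1/ε₂ − 1).
1/ε₁ + 1/ε₂ − 1 = 1/0.91 + 1/0.28 − 1 = 3.670.
T₁⁴ − T₂⁴ = 4.66×10^11 − 1.35×10^10 = 4.52×10^11 K⁴.
q = 5.67×10⁻⁸ × 4.52×10^11 / 3.670 = 6980 W/m².

q ≈ 6980 W/m²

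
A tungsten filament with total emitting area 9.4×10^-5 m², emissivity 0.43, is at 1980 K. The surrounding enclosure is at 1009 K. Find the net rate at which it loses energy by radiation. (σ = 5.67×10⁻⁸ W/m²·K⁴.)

Q = εσA(T⁴ − T_s⁴). T⁴ − T_s⁴ = (1980)⁴ − (1009)⁴ = 1.54×10^13 − 1.04×10^12 = 1.43×10^13 K⁴.
Q = 0.43 × 5.67×10⁻⁸ × 9.40×10^-5 × 1.43×10^13 = 32.8 W.

Q ≈ 32.8 W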